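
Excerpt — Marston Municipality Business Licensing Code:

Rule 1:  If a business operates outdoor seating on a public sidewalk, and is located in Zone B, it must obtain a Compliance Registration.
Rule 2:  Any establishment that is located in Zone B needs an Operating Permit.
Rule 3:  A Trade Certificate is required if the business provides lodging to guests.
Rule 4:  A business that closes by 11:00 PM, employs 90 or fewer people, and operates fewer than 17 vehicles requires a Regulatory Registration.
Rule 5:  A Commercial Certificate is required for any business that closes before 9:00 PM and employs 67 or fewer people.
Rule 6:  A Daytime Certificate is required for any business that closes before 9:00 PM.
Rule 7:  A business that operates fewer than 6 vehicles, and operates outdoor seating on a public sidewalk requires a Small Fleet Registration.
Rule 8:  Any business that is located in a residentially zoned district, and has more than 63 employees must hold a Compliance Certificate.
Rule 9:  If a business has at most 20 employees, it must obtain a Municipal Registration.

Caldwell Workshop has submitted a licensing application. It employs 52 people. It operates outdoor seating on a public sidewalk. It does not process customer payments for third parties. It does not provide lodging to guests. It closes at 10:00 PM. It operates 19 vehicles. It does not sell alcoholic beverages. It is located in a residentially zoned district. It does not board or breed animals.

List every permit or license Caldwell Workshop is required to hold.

Rule 1: operates outdoor seating on a public sidewalk; is located in a residentially zoned district (not: is located in Zone B) → Compliance Registration not required.
Rule 2: is located in a residentially zoned district (not: is located in Zone B) → Operating Permit not required.
Rule 3: does not provide lodging to guests → Trade Certificate not required.
Rule 4: closes 10:00 PM, at/before 11:00 PM; employees 52 ≤ 90; vehicles 19 ≥ 17 → Regulatory Registration not required.
Rule 5: closes 10:00 PM, after 9:00 PM; employees 52 ≤ 67 → Commercial Certificate not required.
Rule 6: closes 10:00 PM, after 9:00 PM → Daytime Certificate not required.
Rule 7: vehicles 19 ≥ 6; operates outdoor seating on a public sidewalk → Small Fleet Registration not required.
Rule 8: is located in a residentially zoned district; employees 52 ≤ 63 → Compliance Certificate not required.
Rule 9: employees 52 > 20 → Municipal Registration not required.

None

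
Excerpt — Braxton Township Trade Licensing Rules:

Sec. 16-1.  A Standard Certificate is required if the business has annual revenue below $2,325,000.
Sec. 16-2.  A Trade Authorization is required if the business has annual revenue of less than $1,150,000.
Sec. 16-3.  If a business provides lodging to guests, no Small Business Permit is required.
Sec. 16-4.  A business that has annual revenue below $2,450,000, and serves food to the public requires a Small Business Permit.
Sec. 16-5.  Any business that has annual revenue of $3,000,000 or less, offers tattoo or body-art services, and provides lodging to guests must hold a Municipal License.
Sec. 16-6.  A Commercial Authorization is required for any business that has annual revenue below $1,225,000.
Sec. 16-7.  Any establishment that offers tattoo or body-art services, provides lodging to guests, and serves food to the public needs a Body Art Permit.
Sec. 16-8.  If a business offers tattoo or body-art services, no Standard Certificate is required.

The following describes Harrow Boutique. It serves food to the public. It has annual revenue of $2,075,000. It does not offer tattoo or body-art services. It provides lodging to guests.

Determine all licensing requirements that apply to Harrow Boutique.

Standard Certificate

Sec. 16-1. revenue $2,075,000 < $2,325,000 → Standard Certificate required.
Sec. 16-2. revenue $2,075,000 ≥ $1,150,000 → Trade Authorization not required.
Sec. 16-3. provides lodging to guests → exempt from Small Business Permit.
Sec. 16-4. revenue $2,075,000 < $2,450,000; serves food to the public → Small Business Permit required.
Sec. 16-5. revenue $2,075,000 ≤ $3,000,000; does not offer tattoo or body-art services; provides lodging to guests → Municipal License not required.
Sec. 16-6. revenue $2,075,000 ≥ $1,225,000 → Commercial Authorization not required.
Sec. 16-7. does not offer tattoo or body-art services; provides lodging to guests; serves food to the public → Body Art Permit not required.
Sec. 16-8. does not offer tattoo or body-art services → Standard Certificate exemption does not apply.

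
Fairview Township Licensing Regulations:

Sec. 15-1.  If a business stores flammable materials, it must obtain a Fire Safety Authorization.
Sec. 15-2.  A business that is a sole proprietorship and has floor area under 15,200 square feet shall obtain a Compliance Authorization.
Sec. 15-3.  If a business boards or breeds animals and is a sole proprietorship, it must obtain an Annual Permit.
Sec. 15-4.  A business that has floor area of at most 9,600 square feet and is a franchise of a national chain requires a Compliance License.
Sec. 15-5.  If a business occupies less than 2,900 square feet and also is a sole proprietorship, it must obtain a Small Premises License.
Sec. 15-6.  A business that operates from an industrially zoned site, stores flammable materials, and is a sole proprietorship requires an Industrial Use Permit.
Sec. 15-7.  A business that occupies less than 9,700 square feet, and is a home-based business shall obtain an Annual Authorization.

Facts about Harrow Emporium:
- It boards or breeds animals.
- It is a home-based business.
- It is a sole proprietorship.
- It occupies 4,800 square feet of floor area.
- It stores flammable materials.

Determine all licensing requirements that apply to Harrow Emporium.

Annual Authorization, Annual Permit, Compliance Authorization, Fire Safety Authorization

Sec. 15-1. stores flammable materials → Fire Safety Authorization required.
Sec. 15-2. is a sole proprietorship; floor area 4,800 square feet < 15,200 square feet → Compliance Authorization required.
Sec. 15-3. boards or breeds animals; is a sole proprietorship → Annual Permit required.
Sec. 15-4. floor area 4,800 square feet ≤ 9,600 square feet; is a sole proprietorship (not: is a franchise of a national chain) → Compliance License not required.
Sec. 15-5. floor area 4,800 square feet ≥ 2,900 square feet; is a sole proprietorship → Small Premises License not required.
Sec. 15-6. is a home-based business (not: operates from an industrially zoned site); stores flammable materials; is a sole proprietorship → Industrial Use Permit not required.
Sec. 15-7. floor area 4,800 square feet < 9,700 square feet; is a home-based business → Annual Authorization required.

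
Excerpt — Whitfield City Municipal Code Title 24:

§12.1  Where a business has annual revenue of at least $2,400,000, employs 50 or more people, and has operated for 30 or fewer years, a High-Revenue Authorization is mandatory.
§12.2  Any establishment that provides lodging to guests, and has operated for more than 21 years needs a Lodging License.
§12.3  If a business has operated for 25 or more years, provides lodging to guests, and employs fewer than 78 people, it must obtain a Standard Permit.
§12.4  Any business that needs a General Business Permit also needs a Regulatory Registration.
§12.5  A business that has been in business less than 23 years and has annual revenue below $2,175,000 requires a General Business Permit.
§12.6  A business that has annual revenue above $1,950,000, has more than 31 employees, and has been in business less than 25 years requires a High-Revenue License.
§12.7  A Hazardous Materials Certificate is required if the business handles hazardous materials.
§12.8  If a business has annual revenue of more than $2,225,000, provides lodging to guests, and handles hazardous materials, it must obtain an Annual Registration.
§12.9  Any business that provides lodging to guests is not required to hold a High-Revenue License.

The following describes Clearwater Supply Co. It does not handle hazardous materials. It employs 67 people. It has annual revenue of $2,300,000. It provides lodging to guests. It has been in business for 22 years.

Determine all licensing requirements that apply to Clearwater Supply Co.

Lodging License

§12.1 revenue $2,300,000 < $2,400,000; employees 67 ≥ 50; years in business 22 ≤ 30 → High-Revenue Authorization not required.
§12.2 provides lodging to guests; years in business 22 > 21 → Lodging License required.
§12.3 years in business 22 < 25; provides lodging to guests; employees 67 < 78 → Standard Permit not required.
§12.4 General Business Permit is not required → no effect.
§12.5 years in business 22 < 23; revenue $2,300,000 ≥ $2,175,000 → General Business Permit not required.
§12.6 revenue $2,300,000 > $1,950,000; employees 67 > 31; years in business 22 < 25 → High-Revenue License required.
§12.7 does not handle hazardous materials → Hazardous Materials Certificate not required.
§12.8 revenue $2,300,000 > $2,225,000; provides lodging to guests; does not handle hazardous materials → Annual Registration not required.
§12.9 provides lodging to guests → exempt from High-Revenue License.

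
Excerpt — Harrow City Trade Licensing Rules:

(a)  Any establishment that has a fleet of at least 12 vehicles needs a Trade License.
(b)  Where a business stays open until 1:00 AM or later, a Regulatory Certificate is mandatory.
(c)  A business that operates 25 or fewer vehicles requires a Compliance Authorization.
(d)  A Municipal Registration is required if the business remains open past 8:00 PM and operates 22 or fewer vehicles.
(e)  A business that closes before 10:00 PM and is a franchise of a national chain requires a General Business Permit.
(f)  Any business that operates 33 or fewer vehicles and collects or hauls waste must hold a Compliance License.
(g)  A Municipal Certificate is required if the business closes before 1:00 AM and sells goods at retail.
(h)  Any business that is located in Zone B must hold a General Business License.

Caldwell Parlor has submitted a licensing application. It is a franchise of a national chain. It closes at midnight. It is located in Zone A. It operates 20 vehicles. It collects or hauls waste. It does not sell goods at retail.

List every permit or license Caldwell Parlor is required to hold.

Compliance Authorization, Compliance License, Municipal Registration, Trade License

(a) vehicles 20 ≥ 12 → Trade License required.
(b) closes midnight, at/before 1:00 AM → Regulatory Certificate not required.
(c) vehicles 20 ≤ 25 → Compliance Authorization required.
(d) closes midnight, after 8:00 PM; vehicles 20 ≤ 22 → Municipal Registration required.
(e) closes midnight, after 10:00 PM; is a franchise of a national chain → General Business Permit not required.
(f) vehicles 20 ≤ 33; collects or hauls waste → Compliance License required.
(g) closes midnight, at/before 1:00 AM; does not sell goods at retail → Municipal Certificate not required.
(h) is located in Zone A (not: is located in Zone B) → General Business License not required.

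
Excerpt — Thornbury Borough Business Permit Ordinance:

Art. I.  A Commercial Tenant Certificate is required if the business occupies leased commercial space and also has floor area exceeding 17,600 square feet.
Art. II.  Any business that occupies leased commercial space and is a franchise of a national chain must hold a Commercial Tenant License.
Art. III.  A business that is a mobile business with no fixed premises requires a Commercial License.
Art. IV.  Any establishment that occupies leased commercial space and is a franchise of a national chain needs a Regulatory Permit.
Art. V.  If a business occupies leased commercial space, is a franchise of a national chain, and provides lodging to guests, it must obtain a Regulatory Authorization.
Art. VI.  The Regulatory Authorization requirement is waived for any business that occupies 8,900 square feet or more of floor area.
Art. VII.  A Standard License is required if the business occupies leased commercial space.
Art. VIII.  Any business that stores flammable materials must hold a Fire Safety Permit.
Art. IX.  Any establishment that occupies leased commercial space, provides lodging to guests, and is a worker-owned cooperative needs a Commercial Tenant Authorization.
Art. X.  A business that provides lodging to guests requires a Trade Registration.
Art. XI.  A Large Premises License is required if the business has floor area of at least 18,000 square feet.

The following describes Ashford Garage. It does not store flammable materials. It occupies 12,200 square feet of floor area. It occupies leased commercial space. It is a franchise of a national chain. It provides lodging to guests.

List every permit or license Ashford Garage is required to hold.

Art. I. occupies leased commercial space; floor area 12,200 square feet ≤ 17,600 square feet → Commercial Tenant Certificate not required.
Art. II. occupies leased commercial space; is a franchise of a national chain → Commercial Tenant License required.
Art. III. occupies leased commercial space (not: is a mobile business with no fixed premises) → Commercial License not required.
Art. IV. occupies leased commercial space; is a franchise of a national chain → Regulatory Permit required.
Art. V. occupies leased commercial space; is a franchise of a national chain; provides lodging to guests → Regulatory Authorization required.
Art. VI. floor area 12,200 square feet ≥ 8,900 square feet → exempt from Regulatory Authorization.
Art. VII. occupies leased commercial space → Standard License required.
Art. VIII. does not store flammable materials → Fire Safety Permit not required.
Art. IX. occupies leased commercial space; provides lodging to guests; is a franchise of a national chain (not: is a worker-owned cooperative) → Commercial Tenant Authorization not required.
Art. X. provides lodging to guests → Trade Registration required.
Art. XI. floor area 12,200 square feet < 18,000 square feet → Large Premises License not required.

Commercial Tenant License, Regulatory Permit, Standard License, Trade Registration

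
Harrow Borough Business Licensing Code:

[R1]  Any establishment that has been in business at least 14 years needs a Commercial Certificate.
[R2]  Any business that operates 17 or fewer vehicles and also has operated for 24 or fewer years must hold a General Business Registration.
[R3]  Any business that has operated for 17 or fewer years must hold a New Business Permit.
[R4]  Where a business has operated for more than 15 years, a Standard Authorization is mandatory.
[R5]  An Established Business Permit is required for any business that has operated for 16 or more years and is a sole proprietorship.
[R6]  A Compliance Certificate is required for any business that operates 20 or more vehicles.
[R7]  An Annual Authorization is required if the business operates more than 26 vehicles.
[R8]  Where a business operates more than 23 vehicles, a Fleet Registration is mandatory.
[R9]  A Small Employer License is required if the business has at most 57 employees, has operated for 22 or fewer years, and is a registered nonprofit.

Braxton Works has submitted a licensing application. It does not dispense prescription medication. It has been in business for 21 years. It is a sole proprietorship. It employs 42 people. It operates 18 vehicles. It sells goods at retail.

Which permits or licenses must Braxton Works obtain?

[R1] years in business 21 ≥ 14 → Commercial Certificate required.
[R2] vehicles 18 > 17; years in business 21 ≤ 24 → General Business Registration not required.
[R3] years in business 21 > 17 → New Business Permit not required.
[R4] years in business 21 > 15 → Standard Authorization required.
[R5] years in business 21 ≥ 16; is a sole proprietorship → Established Business Permit required.
[R6] vehicles 18 < 20 → Compliance Certificate not required.
[R7] vehicles 18 ≤ 26 → Annual Authorization not required.
[R8] vehicles 18 ≤ 23 → Fleet Registration not required.
[R9] employees 42 ≤ 57; years in business 21 ≤ 22; is a sole proprietorship (not: is a registered nonprofit) → Small Employer License not required.

Commercial Certificate, Established Business Permit, Standard Authorization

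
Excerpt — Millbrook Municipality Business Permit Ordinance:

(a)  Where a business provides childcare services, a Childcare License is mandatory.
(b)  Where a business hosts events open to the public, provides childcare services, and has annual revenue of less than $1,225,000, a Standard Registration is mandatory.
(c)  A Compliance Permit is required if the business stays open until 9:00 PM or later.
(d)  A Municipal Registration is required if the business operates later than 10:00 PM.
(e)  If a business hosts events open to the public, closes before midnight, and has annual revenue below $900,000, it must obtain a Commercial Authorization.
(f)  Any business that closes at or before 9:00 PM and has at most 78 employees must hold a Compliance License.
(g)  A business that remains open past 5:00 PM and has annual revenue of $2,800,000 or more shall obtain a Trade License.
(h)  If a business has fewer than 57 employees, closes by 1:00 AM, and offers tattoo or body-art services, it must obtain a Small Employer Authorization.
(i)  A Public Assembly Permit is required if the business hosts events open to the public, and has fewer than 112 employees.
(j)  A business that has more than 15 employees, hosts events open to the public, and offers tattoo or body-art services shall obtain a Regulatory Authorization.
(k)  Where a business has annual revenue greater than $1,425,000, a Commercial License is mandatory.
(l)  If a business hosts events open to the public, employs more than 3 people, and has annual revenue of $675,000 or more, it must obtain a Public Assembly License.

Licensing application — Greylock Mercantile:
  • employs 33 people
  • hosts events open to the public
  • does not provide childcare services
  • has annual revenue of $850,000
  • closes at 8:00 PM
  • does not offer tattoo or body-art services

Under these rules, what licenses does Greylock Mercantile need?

Commercial Authorization, Compliance License, Public Assembly License, Public Assembly Permit

(a) does not provide childcare services → Childcare License not required.
(b) hosts events open to the public; does not provide childcare services; revenue $850,000 < $1,225,000 → Standard Registration not required.
(c) closes 8:00 PM, at/before 9:00 PM → Compliance Permit not required.
(d) closes 8:00 PM, at/before 10:00 PM → Municipal Registration not required.
(e) hosts events open to the public; closes 8:00 PM, at/before midnight; revenue $850,000 < $900,000 → Commercial Authorization required.
(f) closes 8:00 PM, at/before 9:00 PM; employees 33 ≤ 78 → Compliance License required.
(g) closes 8:00 PM, after 5:00 PM; revenue $850,000 < $2,800,000 → Trade License not required.
(h) employees 33 < 57; closes 8:00 PM, at/before 1:00 AM; does not offer tattoo or body-art services → Small Employer Authorization not required.
(i) hosts events open to the public; employees 33 < 112 → Public Assembly Permit required.
(j) employees 33 > 15; hosts events open to the public; does not offer tattoo or body-art services → Regulatory Authorization not required.
(k) revenue $850,000 ≤ $1,425,000 → Commercial License not required.
(l) hosts events open to the public; employees 33 > 3; revenue $850,000 ≥ $675,000 → Public Assembly License required.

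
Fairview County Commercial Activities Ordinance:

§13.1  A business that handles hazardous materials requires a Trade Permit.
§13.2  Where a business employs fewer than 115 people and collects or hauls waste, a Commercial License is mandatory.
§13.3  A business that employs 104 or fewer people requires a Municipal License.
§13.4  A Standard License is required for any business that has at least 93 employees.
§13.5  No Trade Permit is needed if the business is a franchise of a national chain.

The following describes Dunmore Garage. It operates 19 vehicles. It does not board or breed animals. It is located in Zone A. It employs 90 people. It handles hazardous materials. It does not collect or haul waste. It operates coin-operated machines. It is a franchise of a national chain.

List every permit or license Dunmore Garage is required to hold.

Municipal License

§13.1 handles hazardous materials → Trade Permit required.
§13.2 employees 90 < 115; does not collect or haul waste → Commercial License not required.
§13.3 employees 90 ≤ 104 → Municipal License required.
§13.4 employees 90 < 93 → Standard License not required.
§13.5 is a franchise of a national chain → exempt from Trade Permit.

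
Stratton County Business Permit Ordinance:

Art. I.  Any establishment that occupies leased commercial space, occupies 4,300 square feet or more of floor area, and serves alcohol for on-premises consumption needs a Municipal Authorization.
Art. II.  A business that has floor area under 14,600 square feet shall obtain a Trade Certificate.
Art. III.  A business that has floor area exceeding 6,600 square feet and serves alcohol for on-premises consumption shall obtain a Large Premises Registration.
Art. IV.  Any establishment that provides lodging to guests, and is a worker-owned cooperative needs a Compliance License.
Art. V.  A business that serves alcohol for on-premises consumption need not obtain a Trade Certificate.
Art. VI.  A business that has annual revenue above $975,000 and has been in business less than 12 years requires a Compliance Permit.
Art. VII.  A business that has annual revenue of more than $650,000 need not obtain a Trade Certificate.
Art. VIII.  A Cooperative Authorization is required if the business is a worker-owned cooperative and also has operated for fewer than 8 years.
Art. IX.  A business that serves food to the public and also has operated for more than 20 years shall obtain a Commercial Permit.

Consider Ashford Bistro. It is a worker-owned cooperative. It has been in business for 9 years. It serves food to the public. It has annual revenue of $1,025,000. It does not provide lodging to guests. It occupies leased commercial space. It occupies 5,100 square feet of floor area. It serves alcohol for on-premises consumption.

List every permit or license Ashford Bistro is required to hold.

Compliance Permit, Municipal Authorization

Art. I. occupies leased commercial space; floor area 5,100 square feet ≥ 4,300 square feet; serves alcohol for on-premises consumption → Municipal Authorization required.
Art. II. floor area 5,100 square feet < 14,600 square feet → Trade Certificate required.
Art. III. floor area 5,100 square feet ≤ 6,600 square feet; serves alcohol for on-premises consumption → Large Premises Registration not required.
Art. IV. does not provide lodging to guests; is a worker-owned cooperative → Compliance License not required.
Art. V. serves alcohol for on-premises consumption → exempt from Trade Certificate.
Art. VI. revenue $1,025,000 > $975,000; years in business 9 < 12 → Compliance Permit required.
Art. VII. revenue $1,025,000 > $650,000 → exempt from Trade Certificate.
Art. VIII. is a worker-owned cooperative; years in business 9 ≥ 8 → Cooperative Authorization not required.
Art. IX. serves food to the public; years in business 9 ≤ 20 → Commercial Permit not required.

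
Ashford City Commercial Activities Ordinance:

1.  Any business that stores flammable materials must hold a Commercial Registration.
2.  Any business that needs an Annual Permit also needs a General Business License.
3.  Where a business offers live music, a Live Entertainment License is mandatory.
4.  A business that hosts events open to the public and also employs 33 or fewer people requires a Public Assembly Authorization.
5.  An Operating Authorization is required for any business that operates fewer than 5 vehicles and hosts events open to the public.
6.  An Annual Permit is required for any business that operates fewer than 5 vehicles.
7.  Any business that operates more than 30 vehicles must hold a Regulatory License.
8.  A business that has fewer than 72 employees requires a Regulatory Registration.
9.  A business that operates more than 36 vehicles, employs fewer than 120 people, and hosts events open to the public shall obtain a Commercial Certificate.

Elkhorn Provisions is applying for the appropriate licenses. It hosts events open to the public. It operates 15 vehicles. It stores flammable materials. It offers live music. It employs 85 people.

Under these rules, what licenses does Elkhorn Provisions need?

Commercial Registration, Live Entertainment License

1. stores flammable materials → Commercial Registration required.
2. Annual Permit is not required → no effect.
3. offers live music → Live Entertainment License required.
4. hosts events open to the public; employees 85 > 33 → Public Assembly Authorization not required.
5. vehicles 15 ≥ 5; hosts events open to the public → Operating Authorization not required.
6. vehicles 15 ≥ 5 → Annual Permit not required.
7. vehicles 15 ≤ 30 → Regulatory License not required.
8. employees 85 ≥ 72 → Regulatory Registration not required.
9. vehicles 15 ≤ 36; employees 85 < 120; hosts events open to the public → Commercial Certificate not required.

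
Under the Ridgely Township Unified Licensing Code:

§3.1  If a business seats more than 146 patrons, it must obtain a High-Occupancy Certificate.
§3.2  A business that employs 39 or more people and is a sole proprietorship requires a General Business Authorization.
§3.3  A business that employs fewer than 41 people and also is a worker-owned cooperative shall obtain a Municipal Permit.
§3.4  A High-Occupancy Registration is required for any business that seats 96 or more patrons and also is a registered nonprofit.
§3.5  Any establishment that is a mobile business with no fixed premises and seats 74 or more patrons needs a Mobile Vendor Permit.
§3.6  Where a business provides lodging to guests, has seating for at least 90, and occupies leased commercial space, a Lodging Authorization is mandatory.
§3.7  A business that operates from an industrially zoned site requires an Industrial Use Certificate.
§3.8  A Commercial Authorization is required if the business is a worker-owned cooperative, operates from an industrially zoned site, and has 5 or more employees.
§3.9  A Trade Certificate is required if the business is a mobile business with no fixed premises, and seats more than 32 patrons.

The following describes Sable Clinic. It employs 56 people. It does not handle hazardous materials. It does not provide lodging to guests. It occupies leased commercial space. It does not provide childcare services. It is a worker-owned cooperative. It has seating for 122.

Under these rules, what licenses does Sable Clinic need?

§3.1 seating 122 ≤ 146 → High-Occupancy Certificate not required.
§3.2 employees 56 ≥ 39; is a worker-owned cooperative (not: is a sole proprietorship) → General Business Authorization not required.
§3.3 employees 56 ≥ 41; is a worker-owned cooperative → Municipal Permit not required.
§3.4 seating 122 ≥ 96; is a worker-owned cooperative (not: is a registered nonprofit) → High-Occupancy Registration not required.
§3.5 occupies leased commercial space (not: is a mobile business with no fixed premises); seating 122 ≥ 74 → Mobile Vendor Permit not required.
§3.6 does not provide lodging to guests; seating 122 ≥ 90; occupies leased commercial space → Lodging Authorization not required.
§3.7 occupies leased commercial space (not: operates from an industrially zoned site) → Industrial Use Certificate not required.
§3.8 is a worker-owned cooperative; occupies leased commercial space (not: operates from an industrially zoned site); employees 56 ≥ 5 → Commercial Authorization not required.
§3.9 occupies leased commercial space (not: is a mobile business with no fixed premises); seating 122 > 32 → Trade Certificate not required.

None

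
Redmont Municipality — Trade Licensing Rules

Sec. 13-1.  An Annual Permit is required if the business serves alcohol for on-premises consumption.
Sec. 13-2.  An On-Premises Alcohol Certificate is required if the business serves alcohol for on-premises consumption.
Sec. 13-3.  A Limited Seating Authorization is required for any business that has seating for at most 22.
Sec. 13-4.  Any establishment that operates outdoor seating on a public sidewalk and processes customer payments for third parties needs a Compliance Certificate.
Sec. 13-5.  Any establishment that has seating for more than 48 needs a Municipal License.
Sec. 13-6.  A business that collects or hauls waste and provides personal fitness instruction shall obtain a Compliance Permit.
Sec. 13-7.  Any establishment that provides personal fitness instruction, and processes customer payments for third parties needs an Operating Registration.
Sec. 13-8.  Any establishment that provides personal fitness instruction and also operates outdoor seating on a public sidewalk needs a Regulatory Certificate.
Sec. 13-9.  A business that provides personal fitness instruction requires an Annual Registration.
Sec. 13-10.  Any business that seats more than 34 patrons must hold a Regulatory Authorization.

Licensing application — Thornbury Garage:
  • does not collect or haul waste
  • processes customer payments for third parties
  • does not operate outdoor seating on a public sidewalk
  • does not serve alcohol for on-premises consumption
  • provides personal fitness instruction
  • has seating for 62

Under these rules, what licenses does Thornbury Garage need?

Annual Registration, Municipal License, Operating Registration, Regulatory Authorization

Sec. 13-1. does not serve alcohol for on-premises consumption → Annual Permit not required.
Sec. 13-2. does not serve alcohol for on-premises consumption → On-Premises Alcohol Certificate not required.
Sec. 13-3. seating 62 > 22 → Limited Seating Authorization not required.
Sec. 13-4. does not operate outdoor seating on a public sidewalk; processes customer payments for third parties → Compliance Certificate not required.
Sec. 13-5. seating 62 > 48 → Municipal License required.
Sec. 13-6. does not collect or haul waste; provides personal fitness instruction → Compliance Permit not required.
Sec. 13-7. provides personal fitness instruction; processes customer payments for third parties → Operating Registration required.
Sec. 13-8. provides personal fitness instruction; does not operate outdoor seating on a public sidewalk → Regulatory Certificate not required.
Sec. 13-9. provides personal fitness instruction → Annual Registration required.
Sec. 13-10. seating 62 > 34 → Regulatory Authorization required.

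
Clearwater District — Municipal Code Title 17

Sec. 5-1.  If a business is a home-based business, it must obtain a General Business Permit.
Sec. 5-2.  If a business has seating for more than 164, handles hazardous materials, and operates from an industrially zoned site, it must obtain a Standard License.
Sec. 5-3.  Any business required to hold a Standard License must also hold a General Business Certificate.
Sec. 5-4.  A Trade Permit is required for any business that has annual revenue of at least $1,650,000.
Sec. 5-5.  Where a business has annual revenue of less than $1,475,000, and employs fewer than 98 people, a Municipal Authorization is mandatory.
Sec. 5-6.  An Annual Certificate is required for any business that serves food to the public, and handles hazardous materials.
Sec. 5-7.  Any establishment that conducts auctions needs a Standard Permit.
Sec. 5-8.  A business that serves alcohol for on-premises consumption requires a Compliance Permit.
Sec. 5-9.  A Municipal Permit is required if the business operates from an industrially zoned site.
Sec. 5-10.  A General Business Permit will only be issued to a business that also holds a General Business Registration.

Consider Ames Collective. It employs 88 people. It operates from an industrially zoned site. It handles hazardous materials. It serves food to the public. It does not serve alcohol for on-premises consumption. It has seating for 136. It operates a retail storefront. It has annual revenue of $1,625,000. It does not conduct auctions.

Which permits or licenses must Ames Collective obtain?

Sec. 5-1. operates from an industrially zoned site (not: is a home-based business) → General Business Permit not required.
Sec. 5-2. seating 136 ≤ 164; handles hazardous materials; operates from an industrially zoned site → Standard License not required.
Sec. 5-3. Standard License is not required → no effect.
Sec. 5-4. revenue $1,625,000 < $1,650,000 → Trade Permit not required.
Sec. 5-5. revenue $1,625,000 ≥ $1,475,000; employees 88 < 98 → Municipal Authorization not required.
Sec. 5-6. serves food to the public; handles hazardous materials → Annual Certificate required.
Sec. 5-7. does not conduct auctions → Standard Permit not required.
Sec. 5-8. does not serve alcohol for on-premises consumption → Compliance Permit not required.
Sec. 5-9. operates from an industrially zoned site → Municipal Permit required.
Sec. 5-10. General Business Permit is not required → no effect.

Annual Certificate, Municipal Permit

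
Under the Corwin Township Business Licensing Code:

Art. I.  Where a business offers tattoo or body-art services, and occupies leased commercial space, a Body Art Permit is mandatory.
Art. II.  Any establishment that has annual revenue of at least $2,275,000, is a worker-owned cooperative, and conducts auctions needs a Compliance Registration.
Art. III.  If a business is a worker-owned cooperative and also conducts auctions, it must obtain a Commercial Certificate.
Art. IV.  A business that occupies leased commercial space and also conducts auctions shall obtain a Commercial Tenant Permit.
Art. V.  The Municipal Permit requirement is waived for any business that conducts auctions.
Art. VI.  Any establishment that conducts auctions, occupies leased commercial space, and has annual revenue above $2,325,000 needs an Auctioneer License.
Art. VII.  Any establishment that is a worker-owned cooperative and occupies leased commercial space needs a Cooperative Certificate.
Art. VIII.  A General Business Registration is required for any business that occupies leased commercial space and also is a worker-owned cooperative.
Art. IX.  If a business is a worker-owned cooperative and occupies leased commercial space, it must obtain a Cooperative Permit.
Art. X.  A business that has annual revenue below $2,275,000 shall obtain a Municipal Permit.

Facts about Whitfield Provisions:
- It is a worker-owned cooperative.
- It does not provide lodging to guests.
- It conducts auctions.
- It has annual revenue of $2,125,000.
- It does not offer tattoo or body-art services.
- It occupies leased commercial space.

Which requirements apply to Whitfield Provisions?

Commercial Certificate, Commercial Tenant Permit, Cooperative Certificate, Cooperative Permit, General Business Registration

Art. I. does not offer tattoo or body-art services; occupies leased commercial space → Body Art Permit not required.
Art. II. revenue $2,125,000 < $2,275,000; is a worker-owned cooperative; conducts auctions → Compliance Registration not required.
Art. III. is a worker-owned cooperative; conducts auctions → Commercial Certificate required.
Art. IV. occupies leased commercial space; conducts auctions → Commercial Tenant Permit required.
Art. V. conducts auctions → exempt from Municipal Permit.
Art. VI. conducts auctions; occupies leased commercial space; revenue $2,125,000 ≤ $2,325,000 → Auctioneer License not required.
Art. VII. is a worker-owned cooperative; occupies leased commercial space → Cooperative Certificate required.
Art. VIII. occupies leased commercial space; is a worker-owned cooperative → General Business Registration required.
Art. IX. is a worker-owned cooperative; occupies leased commercial space → Cooperative Permit required.
Art. X. revenue $2,125,000 < $2,275,000 → Municipal Permit required.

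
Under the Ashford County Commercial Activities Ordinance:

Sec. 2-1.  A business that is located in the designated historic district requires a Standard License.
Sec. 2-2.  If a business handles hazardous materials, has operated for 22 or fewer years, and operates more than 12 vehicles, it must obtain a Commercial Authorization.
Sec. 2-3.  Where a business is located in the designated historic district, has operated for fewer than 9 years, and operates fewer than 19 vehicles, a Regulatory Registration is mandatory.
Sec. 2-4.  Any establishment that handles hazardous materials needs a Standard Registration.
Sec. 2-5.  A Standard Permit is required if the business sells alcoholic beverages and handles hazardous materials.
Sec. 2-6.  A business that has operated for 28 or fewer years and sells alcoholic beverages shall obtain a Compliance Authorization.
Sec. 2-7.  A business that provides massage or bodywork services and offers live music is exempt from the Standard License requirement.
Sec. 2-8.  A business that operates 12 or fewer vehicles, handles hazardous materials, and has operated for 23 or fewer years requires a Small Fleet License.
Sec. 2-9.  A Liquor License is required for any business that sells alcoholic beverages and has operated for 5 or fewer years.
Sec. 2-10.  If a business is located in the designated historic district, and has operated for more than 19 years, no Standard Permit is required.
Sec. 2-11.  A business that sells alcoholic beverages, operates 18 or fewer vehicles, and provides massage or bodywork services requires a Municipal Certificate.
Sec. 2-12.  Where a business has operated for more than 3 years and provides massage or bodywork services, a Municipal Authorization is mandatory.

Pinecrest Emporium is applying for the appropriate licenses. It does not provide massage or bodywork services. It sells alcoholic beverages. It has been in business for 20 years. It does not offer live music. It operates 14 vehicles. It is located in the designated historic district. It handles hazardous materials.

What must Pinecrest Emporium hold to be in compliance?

Sec. 2-1. is located in the designated historic district → Standard License required.
Sec. 2-2. handles hazardous materials; years in business 20 ≤ 22; vehicles 14 > 12 → Commercial Authorization required.
Sec. 2-3. is located in the designated historic district; years in business 20 ≥ 9; vehicles 14 < 19 → Regulatory Registration not required.
Sec. 2-4. handles hazardous materials → Standard Registration required.
Sec. 2-5. sells alcoholic beverages; handles hazardous materials → Standard Permit required.
Sec. 2-6. years in business 20 ≤ 28; sells alcoholic beverages → Compliance Authorization required.
Sec. 2-7. does not provide massage or bodywork services; does not offer live music → Standard License exemption does not apply.
Sec. 2-8. vehicles 14 > 12; handles hazardous materials; years in business 20 ≤ 23 → Small Fleet License not required.
Sec. 2-9. sells alcoholic beverages; years in business 20 > 5 → Liquor License not required.
Sec. 2-10. is located in the designated historic district; years in business 20 > 19 → exempt from Standard Permit.
Sec. 2-11. sells alcoholic beverages; vehicles 14 ≤ 18; does not provide massage or bodywork services → Municipal Certificate not required.
Sec. 2-12. years in business 20 > 3; does not provide massage or bodywork services → Municipal Authorization not required.

Commercial Authorization, Compliance Authorization, Standard License, Standard Registration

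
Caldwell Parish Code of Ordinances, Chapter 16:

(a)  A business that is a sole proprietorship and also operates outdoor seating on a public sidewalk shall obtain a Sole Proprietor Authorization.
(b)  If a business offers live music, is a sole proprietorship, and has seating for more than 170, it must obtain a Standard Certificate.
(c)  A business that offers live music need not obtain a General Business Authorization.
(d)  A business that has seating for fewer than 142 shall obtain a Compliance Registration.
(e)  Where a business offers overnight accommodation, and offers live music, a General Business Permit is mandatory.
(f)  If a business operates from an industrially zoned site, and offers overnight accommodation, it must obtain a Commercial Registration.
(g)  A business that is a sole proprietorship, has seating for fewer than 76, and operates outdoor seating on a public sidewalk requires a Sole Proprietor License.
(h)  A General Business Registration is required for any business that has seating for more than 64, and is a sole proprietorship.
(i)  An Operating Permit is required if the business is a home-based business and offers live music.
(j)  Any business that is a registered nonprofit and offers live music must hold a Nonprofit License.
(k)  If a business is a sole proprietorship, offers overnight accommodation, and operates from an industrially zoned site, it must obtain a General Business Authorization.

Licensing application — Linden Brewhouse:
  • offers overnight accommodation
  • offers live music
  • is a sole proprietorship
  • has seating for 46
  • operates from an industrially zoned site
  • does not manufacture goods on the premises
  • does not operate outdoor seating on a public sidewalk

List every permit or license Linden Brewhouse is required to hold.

(a) is a sole proprietorship; does not operate outdoor seating on a public sidewalk → Sole Proprietor Authorization not required.
(b) offers live music; is a sole proprietorship; seating 46 ≤ 170 → Standard Certificate not required.
(c) offers live music → exempt from General Business Authorization.
(d) seating 46 < 142 → Compliance Registration required.
(e) offers overnight accommodation; offers live music → General Business Permit required.
(f) operates from an industrially zoned site; offers overnight accommodation → Commercial Registration required.
(g) is a sole proprietorship; seating 46 < 76; does not operate outdoor seating on a public sidewalk → Sole Proprietor License not required.
(h) seating 46 ≤ 64; is a sole proprietorship → General Business Registration not required.
(i) operates from an industrially zoned site (not: is a home-based business); offers live music → Operating Permit not required.
(j) is a sole proprietorship (not: is a registered nonprofit); offers live music → Nonprofit License not required.
(k) is a sole proprietorship; offers overnight accommodation; operates from an industrially zoned site → General Business Authorization required.

Commercial Registration, Compliance Registration, General Business Permit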